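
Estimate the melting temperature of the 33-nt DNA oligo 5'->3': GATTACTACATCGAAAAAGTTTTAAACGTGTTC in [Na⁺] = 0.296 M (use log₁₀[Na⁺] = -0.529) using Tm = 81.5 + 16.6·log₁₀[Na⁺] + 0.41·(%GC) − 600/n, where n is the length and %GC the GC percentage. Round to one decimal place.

67.0°C

Length n = 33. Scanning the sequence gives A=12, C=5, T=11, G=5.
G+C = 10, so %GC = 10/33 × 100 = 30.303%
Salt term: 16.6 × (-0.529) = -8.781
GC term: 0.41 × 30.303 = 12.424; length term: −600/33 = −18.182
Tm = 81.5 + (-8.781) + 12.424 − 18.182 = 66.961 → 67.0°C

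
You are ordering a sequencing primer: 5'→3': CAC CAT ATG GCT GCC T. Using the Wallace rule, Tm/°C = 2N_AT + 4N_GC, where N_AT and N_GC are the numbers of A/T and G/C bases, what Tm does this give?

Counting bases: C=6, G=3, A=3, T=4
A+T = 7, G+C = 9
Tm = 2(7) + 4(9) = 14 + 36 = 50°C

50°C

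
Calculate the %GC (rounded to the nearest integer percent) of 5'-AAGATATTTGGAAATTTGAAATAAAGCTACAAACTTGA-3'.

G=6, A=18, T=11, C=3
G+C = 6 + 3 = 9 out of 38 bases
%GC = 9/38 × 100 = 23.68% ≈ 24%

24%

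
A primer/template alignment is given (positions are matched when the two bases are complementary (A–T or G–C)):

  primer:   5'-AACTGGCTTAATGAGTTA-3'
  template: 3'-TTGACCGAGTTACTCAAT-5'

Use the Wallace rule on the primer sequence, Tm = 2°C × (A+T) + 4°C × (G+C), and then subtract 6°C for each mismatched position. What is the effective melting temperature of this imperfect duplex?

42°C

Primer base counts: A=6, T=6, G=4, C=2 → A+T=12, G+C=6
Perfect-match Tm = 2(12) + 4(6) = 24 + 24 = 48°C
Mismatches (positions where the bases are not complementary): 1 (at position 9)
Effective Tm = 48 − 1×6 = 48 − 6 = 42°C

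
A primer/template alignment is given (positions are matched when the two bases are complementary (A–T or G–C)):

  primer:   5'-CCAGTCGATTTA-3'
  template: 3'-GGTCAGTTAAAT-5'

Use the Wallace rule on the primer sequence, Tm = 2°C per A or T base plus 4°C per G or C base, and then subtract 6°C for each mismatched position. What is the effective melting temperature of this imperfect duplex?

28°C

Primer base counts: A=3, T=4, G=2, C=3 → A+T=7, G+C=5
Perfect-match Tm = 2(7) + 4(5) = 14 + 20 = 34°C
Mismatches (positions where the bases are not complementary): 1 (at position 7)
Effective Tm = 34 − 1×6 = 34 − 6 = 28°C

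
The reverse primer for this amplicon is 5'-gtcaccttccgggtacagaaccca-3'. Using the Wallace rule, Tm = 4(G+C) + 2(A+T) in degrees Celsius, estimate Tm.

76°C

Counting bases: G=5, T=4, C=9, A=6
So N_AT = 10 and N_GC = 14.
Tm = 4·14 + 2·10 = 56 + 20 = 76°C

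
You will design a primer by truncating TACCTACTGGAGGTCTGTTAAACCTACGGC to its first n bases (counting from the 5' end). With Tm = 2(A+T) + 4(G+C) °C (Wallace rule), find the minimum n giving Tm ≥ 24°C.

First 8 bases: TACCTACT → Tm = 22°C (< 24°C)
First 9 bases: TACCTACTG → Tm = 26°C (≥ 24°C)
Each additional base adds 2°C (A/T) or 4°C (G/C), so Tm is non-decreasing in n; n = 9 is the first length to reach 24°C.

n = 9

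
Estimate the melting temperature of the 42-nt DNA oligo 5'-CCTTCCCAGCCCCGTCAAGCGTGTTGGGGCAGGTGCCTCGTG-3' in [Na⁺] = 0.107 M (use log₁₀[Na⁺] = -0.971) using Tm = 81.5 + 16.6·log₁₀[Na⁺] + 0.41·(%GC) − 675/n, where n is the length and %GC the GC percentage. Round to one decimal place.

Length n = 42. Base counts: T=9, C=15, A=4, G=14
G+C = 29, so %GC = 29/42 × 100 = 69.048%
Salt term: 16.6 × (-0.971) = -16.119
GC term: 0.41 × 69.048 = 28.31; length term: −675/42 = −16.071
Tm = 81.5 + (-16.119) + 28.31 − 16.071 = 77.62 → 77.6°C

77.6°C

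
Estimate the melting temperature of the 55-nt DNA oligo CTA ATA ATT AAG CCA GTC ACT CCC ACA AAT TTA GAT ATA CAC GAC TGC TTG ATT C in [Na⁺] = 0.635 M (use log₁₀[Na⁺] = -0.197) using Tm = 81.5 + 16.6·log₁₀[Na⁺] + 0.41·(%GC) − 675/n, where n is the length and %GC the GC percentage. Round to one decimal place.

80.9°C

Length n = 55. Scanning the sequence gives A=19, T=16, C=14, G=6.
G+C = 20, so %GC = 20/55 × 100 = 36.364%
Salt term: 16.6 × (-0.197) = -3.27
GC term: 0.41 × 36.364 = 14.909; length term: −675/55 = −12.273
Tm = 81.5 + (-3.27) + 14.909 − 12.273 = 80.866 → 80.9°C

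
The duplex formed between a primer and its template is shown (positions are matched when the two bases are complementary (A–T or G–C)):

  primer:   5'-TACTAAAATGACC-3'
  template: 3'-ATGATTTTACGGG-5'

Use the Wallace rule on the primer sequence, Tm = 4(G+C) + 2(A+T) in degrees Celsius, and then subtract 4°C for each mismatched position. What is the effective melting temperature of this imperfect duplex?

Primer base counts: A=6, T=3, G=1, C=3 → A+T=9, G+C=4
Perfect-match Tm = 2(9) + 4(4) = 18 + 16 = 34°C
Mismatches (positions where the bases are not complementary): 1 (at position 11)
Effective Tm = 34 − 1×4 = 34 − 4 = 30°C

30°C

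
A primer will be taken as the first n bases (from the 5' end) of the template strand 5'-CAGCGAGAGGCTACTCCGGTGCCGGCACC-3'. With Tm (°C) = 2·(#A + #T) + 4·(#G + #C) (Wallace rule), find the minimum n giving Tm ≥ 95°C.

First 27 bases: CAGCGAGAGGCTACTCCGGTGCCGGCA → Tm = 92°C (< 95°C)
First 28 bases: CAGCGAGAGGCTACTCCGGTGCCGGCAC → Tm = 96°C (≥ 95°C)
Each additional base adds 2°C (A/T) or 4°C (G/C), so Tm is non-decreasing in n; n = 28 is the first length to reach 95°C.

n = 28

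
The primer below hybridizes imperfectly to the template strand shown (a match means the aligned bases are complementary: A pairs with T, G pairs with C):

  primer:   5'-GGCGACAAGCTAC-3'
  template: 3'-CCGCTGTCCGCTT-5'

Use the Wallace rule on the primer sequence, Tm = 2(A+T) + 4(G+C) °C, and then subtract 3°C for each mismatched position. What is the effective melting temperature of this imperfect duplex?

33°C

Primer base counts: A=4, T=1, G=4, C=4 → A+T=5, G+C=8
Perfect-match Tm = 2(5) + 4(8) = 10 + 32 = 42°C
Mismatches (positions where the bases are not complementary): 3 (at positions 8, 11, 13)
Effective Tm = 42 − 3×3 = 42 − 9 = 33°C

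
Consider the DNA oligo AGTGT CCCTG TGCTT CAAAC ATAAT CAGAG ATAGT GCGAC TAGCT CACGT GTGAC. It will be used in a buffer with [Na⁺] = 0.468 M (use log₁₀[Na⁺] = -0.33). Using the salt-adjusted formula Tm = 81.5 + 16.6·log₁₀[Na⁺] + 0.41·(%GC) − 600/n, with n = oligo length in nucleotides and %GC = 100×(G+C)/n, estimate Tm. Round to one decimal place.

84.5°C

Length n = 55. C=13, T=14, G=13, A=15
G+C = 26, so %GC = 26/55 × 100 = 47.273%
Salt term: 16.6 × (-0.33) = -5.478
GC term: 0.41 × 47.273 = 19.382; length term: −600/55 = −10.909
Tm = 81.5 + (-5.478) + 19.382 − 10.909 = 84.495 → 84.5°C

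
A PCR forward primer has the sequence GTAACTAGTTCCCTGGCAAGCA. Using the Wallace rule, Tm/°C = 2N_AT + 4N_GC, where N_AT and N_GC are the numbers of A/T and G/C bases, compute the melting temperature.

T=5, G=5, C=6, A=6
So N_AT = 11 and N_GC = 11.
Tm = 4·11 + 2·11 = 44 + 22 = 66°C

66°C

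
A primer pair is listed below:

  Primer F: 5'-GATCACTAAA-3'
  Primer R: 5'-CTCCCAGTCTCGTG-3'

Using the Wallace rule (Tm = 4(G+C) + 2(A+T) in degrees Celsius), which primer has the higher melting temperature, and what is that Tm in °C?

Primer R, 46°C

Primer F: A+T=7, G+C=3 → Tm = 2(7)+4(3) = 26°C
Primer R: A+T=5, G+C=9 → Tm = 2(5)+4(9) = 46°C
26°C vs 46°C → primer R is higher.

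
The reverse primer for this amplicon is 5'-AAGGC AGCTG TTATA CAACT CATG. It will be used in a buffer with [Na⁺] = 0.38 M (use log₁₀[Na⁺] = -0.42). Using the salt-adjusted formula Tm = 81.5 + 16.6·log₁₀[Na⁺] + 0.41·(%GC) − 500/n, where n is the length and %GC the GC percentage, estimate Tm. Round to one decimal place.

Length n = 24. Scanning the sequence gives A=8, G=5, C=5, T=6.
G+C = 10, so %GC = 10/24 × 100 = 41.667%
Salt term: 16.6 × (-0.42) = -6.972
GC term: 0.41 × 41.667 = 17.083; length term: −500/24 = −20.833
Tm = 81.5 + (-6.972) + 17.083 − 20.833 = 70.778 → 70.8°C

70.8°C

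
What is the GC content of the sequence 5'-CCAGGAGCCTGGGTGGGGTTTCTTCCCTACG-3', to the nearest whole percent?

65%

T=8, A=3, C=9, G=11
G+C = 11 + 9 = 20 out of 31 bases
%GC = 20/31 × 100 = 64.52% ≈ 65%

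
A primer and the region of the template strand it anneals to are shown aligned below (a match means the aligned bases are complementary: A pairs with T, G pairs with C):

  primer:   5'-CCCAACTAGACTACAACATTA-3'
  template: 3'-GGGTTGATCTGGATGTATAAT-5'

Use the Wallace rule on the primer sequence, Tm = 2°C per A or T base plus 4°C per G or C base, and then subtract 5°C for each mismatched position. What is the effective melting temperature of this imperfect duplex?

33°C

Primer base counts: A=9, T=4, G=1, C=7 → A+T=13, G+C=8
Perfect-match Tm = 2(13) + 4(8) = 26 + 32 = 58°C
Mismatches (positions where the bases are not complementary): 5 (at positions 12, 13, 14, 15, 17)
Effective Tm = 58 − 5×5 = 58 − 25 = 33°C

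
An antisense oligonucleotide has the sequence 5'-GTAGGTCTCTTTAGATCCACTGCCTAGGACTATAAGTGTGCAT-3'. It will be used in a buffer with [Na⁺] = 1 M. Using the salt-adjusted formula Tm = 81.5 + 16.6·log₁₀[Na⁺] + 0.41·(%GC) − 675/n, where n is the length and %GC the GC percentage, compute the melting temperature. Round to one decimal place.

83.9°C

Length n = 43. Scanning the sequence gives C=9, T=14, G=10, A=10.
G+C = 19, so %GC = 19/43 × 100 = 44.186%
Salt term: 16.6 × (0) = 0
GC term: 0.41 × 44.186 = 18.116; length term: −675/43 = −15.698
Tm = 81.5 + (0) + 18.116 − 15.698 = 83.918 → 83.9°C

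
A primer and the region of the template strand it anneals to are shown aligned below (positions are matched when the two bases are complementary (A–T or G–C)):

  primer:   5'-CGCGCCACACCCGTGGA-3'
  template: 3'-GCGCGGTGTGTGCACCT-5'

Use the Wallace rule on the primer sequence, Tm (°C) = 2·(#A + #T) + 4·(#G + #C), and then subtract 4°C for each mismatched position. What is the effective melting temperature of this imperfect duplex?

56°C

Primer base counts: A=3, T=1, G=5, C=8 → A+T=4, G+C=13
Perfect-match Tm = 2(4) + 4(13) = 8 + 52 = 60°C
Mismatches (positions where the bases are not complementary): 1 (at position 11)
Effective Tm = 60 − 1×4 = 60 − 4 = 56°C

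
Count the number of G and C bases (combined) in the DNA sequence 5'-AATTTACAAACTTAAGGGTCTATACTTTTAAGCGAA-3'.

Base counts: T=12, G=5, A=14, C=5
G+C = 5 + 5 = 10

10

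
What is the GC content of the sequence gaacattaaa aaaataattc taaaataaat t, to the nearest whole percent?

Scanning the sequence gives A=19, C=2, T=9, G=1.
G+C = 1 + 2 = 3 out of 31 bases
%GC = 3/31 × 100 = 9.677% ≈ 10%

10%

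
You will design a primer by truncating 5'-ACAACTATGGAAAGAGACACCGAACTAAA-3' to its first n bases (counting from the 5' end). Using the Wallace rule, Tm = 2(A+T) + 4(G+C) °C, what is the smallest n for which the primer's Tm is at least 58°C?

First 20 bases: ACAACTATGGAAAGAGACAC → Tm = 56°C (< 58°C)
First 21 bases: ACAACTATGGAAAGAGACACC → Tm = 60°C (≥ 58°C)
Each additional base adds 2°C (A/T) or 4°C (G/C), so Tm is non-decreasing in n; n = 21 is the first length to reach 58°C.

n = 21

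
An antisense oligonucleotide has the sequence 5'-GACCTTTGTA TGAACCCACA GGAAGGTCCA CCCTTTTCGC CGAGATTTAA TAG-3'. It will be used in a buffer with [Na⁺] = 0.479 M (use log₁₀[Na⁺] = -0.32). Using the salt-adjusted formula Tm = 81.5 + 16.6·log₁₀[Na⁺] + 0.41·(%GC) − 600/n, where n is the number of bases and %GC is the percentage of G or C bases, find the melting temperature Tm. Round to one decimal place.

Length n = 53. Base counts: T=14, C=14, G=11, A=14
G+C = 25, so %GC = 25/53 × 100 = 47.17%
Salt term: 16.6 × (-0.32) = -5.312
GC term: 0.41 × 47.17 = 19.34; length term: −600/53 = −11.321
Tm = 81.5 + (-5.312) + 19.34 − 11.321 = 84.207 → 84.2°C

84.2°C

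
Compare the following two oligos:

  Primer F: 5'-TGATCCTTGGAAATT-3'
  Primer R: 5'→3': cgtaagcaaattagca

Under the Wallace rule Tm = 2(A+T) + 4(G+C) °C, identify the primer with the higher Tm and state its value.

Primer R, 44°C

Primer F: A+T=10, G+C=5 → Tm = 2(10)+4(5) = 40°C
Primer R: A+T=10, G+C=6 → Tm = 2(10)+4(6) = 44°C
40°C vs 44°C → primer R is higher.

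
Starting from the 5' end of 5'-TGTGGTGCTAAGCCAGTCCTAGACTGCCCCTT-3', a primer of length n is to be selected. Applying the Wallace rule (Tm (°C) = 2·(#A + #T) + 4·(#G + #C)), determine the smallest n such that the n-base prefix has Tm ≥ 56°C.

n = 18

First 17 bases: TGTGGTGCTAAGCCAGT → Tm = 52°C (< 56°C)
First 18 bases: TGTGGTGCTAAGCCAGTC → Tm = 56°C (≥ 56°C)
Each additional base adds 2°C (A/T) or 4°C (G/C), so Tm is non-decreasing in n; n = 18 is the first length to reach 56°C.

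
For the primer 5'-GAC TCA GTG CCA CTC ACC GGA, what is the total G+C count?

Scanning the sequence gives C=8, G=5, T=3, A=5.
Total G or C: 5 + 8 = 13

13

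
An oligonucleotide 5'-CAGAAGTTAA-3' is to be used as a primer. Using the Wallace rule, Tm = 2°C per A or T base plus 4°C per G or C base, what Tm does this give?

Base counts: C=1, A=5, T=2, G=2
A+T = 7, G+C = 3
Tm = 4·3 + 2·7 = 12 + 14 = 26°C

26°C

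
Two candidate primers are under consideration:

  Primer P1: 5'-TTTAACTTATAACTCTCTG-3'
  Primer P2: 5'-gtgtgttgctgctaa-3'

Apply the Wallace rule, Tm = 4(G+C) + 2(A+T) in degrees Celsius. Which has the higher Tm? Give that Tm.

Primer P1, 48°C

Primer P1: A+T=14, G+C=5 → Tm = 2(14)+4(5) = 48°C
Primer P2: A+T=8, G+C=7 → Tm = 2(8)+4(7) = 44°C
48°C vs 44°C → primer P1 is higher.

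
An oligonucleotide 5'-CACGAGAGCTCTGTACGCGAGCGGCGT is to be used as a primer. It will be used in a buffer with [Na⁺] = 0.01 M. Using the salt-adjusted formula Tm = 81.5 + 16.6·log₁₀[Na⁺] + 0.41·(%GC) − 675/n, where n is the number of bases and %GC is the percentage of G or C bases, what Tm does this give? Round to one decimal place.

Length n = 27. Base counts: T=4, C=8, G=10, A=5
G+C = 18, so %GC = 18/27 × 100 = 66.667%
Salt term: 16.6 × (-2) = -33.2
GC term: 0.41 × 66.667 = 27.333; length term: −675/27 = −25
Tm = 81.5 + (-33.2) + 27.333 − 25 = 50.633 → 50.6°C

50.6°C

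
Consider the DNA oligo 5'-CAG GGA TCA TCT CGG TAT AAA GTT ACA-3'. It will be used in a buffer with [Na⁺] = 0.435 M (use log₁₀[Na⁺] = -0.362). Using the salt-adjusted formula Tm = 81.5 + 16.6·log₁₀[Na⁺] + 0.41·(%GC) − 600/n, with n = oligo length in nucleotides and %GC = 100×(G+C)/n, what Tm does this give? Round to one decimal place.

Length n = 27. Base counts: G=6, A=9, T=7, C=5
G+C = 11, so %GC = 11/27 × 100 = 40.741%
Salt term: 16.6 × (-0.362) = -6.009
GC term: 0.41 × 40.741 = 16.704; length term: −600/27 = −22.222
Tm = 81.5 + (-6.009) + 16.704 − 22.222 = 69.973 → 70.0°C

70.0°C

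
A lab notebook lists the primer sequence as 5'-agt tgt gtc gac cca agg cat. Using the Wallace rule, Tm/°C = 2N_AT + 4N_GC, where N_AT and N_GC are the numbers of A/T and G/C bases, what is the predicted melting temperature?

64°C

Counting bases: G=6, C=5, A=5, T=5
AT pairs contribute 10, GC pairs contribute 11.
Tm = 2×10 + 4×11 = 64°C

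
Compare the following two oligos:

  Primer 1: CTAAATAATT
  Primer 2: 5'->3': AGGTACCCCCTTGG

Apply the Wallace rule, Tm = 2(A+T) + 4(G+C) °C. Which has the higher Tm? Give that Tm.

Primer 1: A+T=9, G+C=1 → Tm = 2(9)+4(1) = 22°C
Primer 2: A+T=5, G+C=9 → Tm = 2(5)+4(9) = 46°C
22°C vs 46°C → primer 2 is higher.

Primer 2, 46°C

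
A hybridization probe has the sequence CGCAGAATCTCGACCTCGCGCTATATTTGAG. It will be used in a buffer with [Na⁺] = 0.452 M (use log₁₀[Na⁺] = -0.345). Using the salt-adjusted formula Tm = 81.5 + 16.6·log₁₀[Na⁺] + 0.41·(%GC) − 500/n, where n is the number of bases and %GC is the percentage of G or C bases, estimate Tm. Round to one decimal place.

Length n = 31. A=7, G=7, C=9, T=8
G+C = 16, so %GC = 16/31 × 100 = 51.613%
Salt term: 16.6 × (-0.345) = -5.727
GC term: 0.41 × 51.613 = 21.161; length term: −500/31 = −16.129
Tm = 81.5 + (-5.727) + 21.161 − 16.129 = 80.805 → 80.8°C

80.8°C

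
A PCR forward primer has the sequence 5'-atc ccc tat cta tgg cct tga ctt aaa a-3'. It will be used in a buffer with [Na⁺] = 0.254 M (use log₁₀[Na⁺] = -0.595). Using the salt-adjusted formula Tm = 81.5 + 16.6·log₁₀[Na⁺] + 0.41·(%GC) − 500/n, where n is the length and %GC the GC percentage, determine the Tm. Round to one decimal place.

Length n = 28. Base counts: C=8, A=8, G=3, T=9
G+C = 11, so %GC = 11/28 × 100 = 39.286%
Salt term: 16.6 × (-0.595) = -9.877
GC term: 0.41 × 39.286 = 16.107; length term: −500/28 = −17.857
Tm = 81.5 + (-9.877) + 16.107 − 17.857 = 69.873 → 69.9°C

69.9°C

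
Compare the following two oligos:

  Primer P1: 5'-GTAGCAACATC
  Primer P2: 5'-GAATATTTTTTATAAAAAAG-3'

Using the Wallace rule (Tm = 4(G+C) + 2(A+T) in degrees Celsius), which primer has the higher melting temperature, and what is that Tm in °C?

Primer P2, 44°C

Primer P1: A+T=6, G+C=5 → Tm = 2(6)+4(5) = 32°C
Primer P2: A+T=18, G+C=2 → Tm = 2(18)+4(2) = 44°C
32°C vs 44°C → primer P2 is higher.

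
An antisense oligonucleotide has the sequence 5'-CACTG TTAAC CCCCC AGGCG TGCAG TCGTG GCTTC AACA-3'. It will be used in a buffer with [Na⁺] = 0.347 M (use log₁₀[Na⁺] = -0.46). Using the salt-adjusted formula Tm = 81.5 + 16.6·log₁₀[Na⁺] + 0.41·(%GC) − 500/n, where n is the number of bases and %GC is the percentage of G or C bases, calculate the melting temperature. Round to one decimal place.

85.2°C

Length n = 39. Counting bases: G=9, A=8, T=8, C=14
G+C = 23, so %GC = 23/39 × 100 = 58.974%
Salt term: 16.6 × (-0.46) = -7.636
GC term: 0.41 × 58.974 = 24.179; length term: −500/39 = −12.821
Tm = 81.5 + (-7.636) + 24.179 − 12.821 = 85.222 → 85.2°C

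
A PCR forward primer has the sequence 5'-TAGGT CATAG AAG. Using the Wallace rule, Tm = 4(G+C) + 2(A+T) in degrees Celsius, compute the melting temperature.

36°C

Scanning the sequence gives T=3, G=4, C=1, A=5.
AT pairs contribute 8, GC pairs contribute 5.
Tm = 4·5 + 2·8 = 20 + 16 = 36°C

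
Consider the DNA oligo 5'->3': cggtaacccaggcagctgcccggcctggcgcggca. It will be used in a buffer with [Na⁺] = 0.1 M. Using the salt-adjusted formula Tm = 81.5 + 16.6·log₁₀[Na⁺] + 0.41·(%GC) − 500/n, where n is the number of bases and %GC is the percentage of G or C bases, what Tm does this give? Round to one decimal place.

Length n = 35. Base counts: C=14, T=3, G=13, A=5
G+C = 27, so %GC = 27/35 × 100 = 77.143%
Salt term: 16.6 × (-1) = -16.6
GC term: 0.41 × 77.143 = 31.629; length term: −500/35 = −14.286
Tm = 81.5 + (-16.6) + 31.629 − 14.286 = 82.243 → 82.2°C

82.2°C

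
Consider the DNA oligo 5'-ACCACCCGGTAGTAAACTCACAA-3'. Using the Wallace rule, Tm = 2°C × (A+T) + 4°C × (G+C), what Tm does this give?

68°C

Scanning the sequence gives C=8, T=3, A=9, G=3.
So N_AT = 12 and N_GC = 11.
Tm = 2×12 + 4×11 = 68°C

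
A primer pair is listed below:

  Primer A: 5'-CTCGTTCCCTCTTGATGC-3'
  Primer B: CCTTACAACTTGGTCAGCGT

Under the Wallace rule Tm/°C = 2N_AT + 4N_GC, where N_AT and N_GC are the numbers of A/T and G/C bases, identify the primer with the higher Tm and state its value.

Primer A: A+T=8, G+C=10 → Tm = 2(8)+4(10) = 56°C
Primer B: A+T=10, G+C=10 → Tm = 2(10)+4(10) = 60°C
56°C vs 60°C → primer B is higher.

Primer B, 60°C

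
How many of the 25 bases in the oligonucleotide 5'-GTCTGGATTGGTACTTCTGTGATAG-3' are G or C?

11

Base counts: C=3, A=4, T=10, G=8
Total G or C: 8 + 3 = 11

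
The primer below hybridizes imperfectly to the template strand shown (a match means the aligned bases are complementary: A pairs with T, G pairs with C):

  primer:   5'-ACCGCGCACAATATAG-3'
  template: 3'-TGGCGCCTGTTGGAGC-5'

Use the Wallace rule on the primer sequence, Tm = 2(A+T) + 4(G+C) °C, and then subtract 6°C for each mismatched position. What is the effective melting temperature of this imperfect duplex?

24°C

Primer base counts: A=6, T=2, G=3, C=5 → A+T=8, G+C=8
Perfect-match Tm = 2(8) + 4(8) = 16 + 32 = 48°C
Mismatches (positions where the bases are not complementary): 4 (at positions 7, 12, 13, 15)
Effective Tm = 48 − 4×6 = 48 − 24 = 24°C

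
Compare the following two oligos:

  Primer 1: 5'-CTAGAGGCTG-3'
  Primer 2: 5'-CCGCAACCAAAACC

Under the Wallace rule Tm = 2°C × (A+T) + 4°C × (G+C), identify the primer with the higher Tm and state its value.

Primer 1: A+T=4, G+C=6 → Tm = 2(4)+4(6) = 32°C
Primer 2: A+T=6, G+C=8 → Tm = 2(6)+4(8) = 44°C
32°C vs 44°C → primer 2 is higher.

Primer 2, 44°C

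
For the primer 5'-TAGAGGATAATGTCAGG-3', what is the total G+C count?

7

G=6, C=1, T=4, A=6
G+C = 6 + 1 = 7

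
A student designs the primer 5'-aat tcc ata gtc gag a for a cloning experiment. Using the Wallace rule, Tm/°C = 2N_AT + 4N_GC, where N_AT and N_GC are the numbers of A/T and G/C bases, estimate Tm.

44°C

Base counts: A=6, C=3, T=4, G=3
So N_AT = 10 and N_GC = 6.
Tm = 2(10) + 4(6) = 20 + 24 = 44°C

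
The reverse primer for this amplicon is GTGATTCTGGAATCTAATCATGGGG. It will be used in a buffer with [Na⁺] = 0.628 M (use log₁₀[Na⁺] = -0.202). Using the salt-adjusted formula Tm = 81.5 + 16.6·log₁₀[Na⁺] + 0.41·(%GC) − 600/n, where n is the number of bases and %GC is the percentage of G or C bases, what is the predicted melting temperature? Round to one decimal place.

Length n = 25. Base counts: A=6, T=8, C=3, G=8
G+C = 11, so %GC = 11/25 × 100 = 44%
Salt term: 16.6 × (-0.202) = -3.353
GC term: 0.41 × 44 = 18.04; length term: −600/25 = −24
Tm = 81.5 + (-3.353) + 18.04 − 24 = 72.187 → 72.2°C

72.2°C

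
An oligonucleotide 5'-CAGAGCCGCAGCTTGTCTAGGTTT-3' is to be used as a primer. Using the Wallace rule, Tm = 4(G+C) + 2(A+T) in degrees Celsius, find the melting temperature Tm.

G=7, T=7, C=6, A=4
So N_AT = 11 and N_GC = 13.
Tm = 2×11 + 4×13 = 74°C

74°C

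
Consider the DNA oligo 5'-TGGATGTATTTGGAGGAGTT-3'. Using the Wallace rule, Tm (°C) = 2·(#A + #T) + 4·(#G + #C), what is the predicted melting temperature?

Scanning the sequence gives C=0, A=4, G=8, T=8.
So N_AT = 12 and N_GC = 8.
Tm = 4·8 + 2·12 = 32 + 24 = 56°C

56°C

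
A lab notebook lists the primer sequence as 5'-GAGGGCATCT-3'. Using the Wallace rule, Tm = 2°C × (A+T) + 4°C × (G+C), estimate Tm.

32°C

G=4, T=2, A=2, C=2
A+T = 4, G+C = 6
Tm = 2×4 + 4×6 = 32°C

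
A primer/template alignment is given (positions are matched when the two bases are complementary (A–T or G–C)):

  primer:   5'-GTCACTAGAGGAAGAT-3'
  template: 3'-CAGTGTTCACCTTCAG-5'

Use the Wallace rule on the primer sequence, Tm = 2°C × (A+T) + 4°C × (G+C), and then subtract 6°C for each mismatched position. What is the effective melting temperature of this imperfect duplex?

22°C

Primer base counts: A=6, T=3, G=5, C=2 → A+T=9, G+C=7
Perfect-match Tm = 2(9) + 4(7) = 18 + 28 = 46°C
Mismatches (positions where the bases are not complementary): 4 (at positions 6, 9, 15, 16)
Effective Tm = 46 − 4×6 = 46 − 24 = 22°C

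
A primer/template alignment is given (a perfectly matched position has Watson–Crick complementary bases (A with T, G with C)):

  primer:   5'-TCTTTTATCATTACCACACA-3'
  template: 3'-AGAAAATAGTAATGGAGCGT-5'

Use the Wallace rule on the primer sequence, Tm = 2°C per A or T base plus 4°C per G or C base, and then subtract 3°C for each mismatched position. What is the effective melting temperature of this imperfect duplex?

Primer base counts: A=6, T=8, G=0, C=6 → A+T=14, G+C=6
Perfect-match Tm = 2(14) + 4(6) = 28 + 24 = 52°C
Mismatches (positions where the bases are not complementary): 2 (at positions 16, 18)
Effective Tm = 52 − 2×3 = 52 − 6 = 46°C

46°C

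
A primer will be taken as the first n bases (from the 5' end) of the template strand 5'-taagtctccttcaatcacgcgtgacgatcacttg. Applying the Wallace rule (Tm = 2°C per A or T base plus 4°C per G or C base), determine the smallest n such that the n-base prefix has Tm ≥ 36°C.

First 12 bases: TAAGTCTCCTTC → Tm = 34°C (< 36°C)
First 13 bases: TAAGTCTCCTTCA → Tm = 36°C (≥ 36°C)
Since every base adds ≥2°C, Tm only increases with n, so the threshold is first crossed at n = 13.

n = 13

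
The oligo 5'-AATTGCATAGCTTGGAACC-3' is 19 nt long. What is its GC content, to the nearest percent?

G=4, C=4, A=6, T=5
G+C = 4 + 4 = 8 out of 19 bases
%GC = 8/19 × 100 = 42.11% ≈ 42%

42%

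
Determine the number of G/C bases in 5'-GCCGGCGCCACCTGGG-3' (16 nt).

Scanning the sequence gives G=7, T=1, C=7, A=1.
G+C = 7 + 7 = 14

14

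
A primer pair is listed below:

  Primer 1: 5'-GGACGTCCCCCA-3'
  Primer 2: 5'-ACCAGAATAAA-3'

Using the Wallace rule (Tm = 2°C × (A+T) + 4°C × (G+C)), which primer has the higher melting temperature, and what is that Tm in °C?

Primer 1, 42°C

Primer 1: A+T=3, G+C=9 → Tm = 2(3)+4(9) = 42°C
Primer 2: A+T=8, G+C=3 → Tm = 2(8)+4(3) = 28°C
42°C vs 28°C → primer 1 is higher.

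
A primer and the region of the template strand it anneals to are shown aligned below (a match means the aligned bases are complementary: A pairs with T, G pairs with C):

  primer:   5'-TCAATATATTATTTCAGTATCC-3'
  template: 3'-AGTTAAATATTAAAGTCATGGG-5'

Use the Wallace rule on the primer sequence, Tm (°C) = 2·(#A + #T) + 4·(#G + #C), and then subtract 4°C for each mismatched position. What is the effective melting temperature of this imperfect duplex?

42°C

Primer base counts: A=7, T=10, G=1, C=4 → A+T=17, G+C=5
Perfect-match Tm = 2(17) + 4(5) = 34 + 20 = 54°C
Mismatches (positions where the bases are not complementary): 3 (at positions 6, 10, 20)
Effective Tm = 54 − 3×4 = 54 − 12 = 42°C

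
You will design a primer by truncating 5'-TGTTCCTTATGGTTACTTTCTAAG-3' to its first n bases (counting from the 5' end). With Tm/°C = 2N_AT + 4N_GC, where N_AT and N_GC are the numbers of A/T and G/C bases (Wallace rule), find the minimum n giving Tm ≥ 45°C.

n = 17

First 16 bases: TGTTCCTTATGGTTAC → Tm = 44°C (< 45°C)
First 17 bases: TGTTCCTTATGGTTACT → Tm = 46°C (≥ 45°C)
Since every base adds ≥2°C, Tm only increases with n, so the threshold is first crossed at n = 17.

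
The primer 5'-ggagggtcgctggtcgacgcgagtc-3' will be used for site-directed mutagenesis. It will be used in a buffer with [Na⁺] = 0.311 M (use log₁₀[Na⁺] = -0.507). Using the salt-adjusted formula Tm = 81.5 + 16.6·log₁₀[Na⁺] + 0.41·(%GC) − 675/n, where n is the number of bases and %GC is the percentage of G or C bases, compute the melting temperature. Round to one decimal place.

Length n = 25. Base counts: C=6, G=12, T=4, A=3
G+C = 18, so %GC = 18/25 × 100 = 72%
Salt term: 16.6 × (-0.507) = -8.416
GC term: 0.41 × 72 = 29.52; length term: −675/25 = −27
Tm = 81.5 + (-8.416) + 29.52 − 27 = 75.604 → 75.6°C

75.6°C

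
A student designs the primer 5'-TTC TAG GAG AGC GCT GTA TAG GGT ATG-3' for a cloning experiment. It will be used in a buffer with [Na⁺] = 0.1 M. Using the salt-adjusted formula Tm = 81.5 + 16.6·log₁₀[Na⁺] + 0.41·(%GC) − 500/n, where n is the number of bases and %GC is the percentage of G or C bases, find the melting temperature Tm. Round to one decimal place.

66.1°C

Length n = 27. Base counts: T=8, C=3, A=6, G=10
G+C = 13, so %GC = 13/27 × 100 = 48.148%
Salt term: 16.6 × (-1) = -16.6
GC term: 0.41 × 48.148 = 19.741; length term: −500/27 = −18.519
Tm = 81.5 + (-16.6) + 19.741 − 18.519 = 66.122 → 66.1°C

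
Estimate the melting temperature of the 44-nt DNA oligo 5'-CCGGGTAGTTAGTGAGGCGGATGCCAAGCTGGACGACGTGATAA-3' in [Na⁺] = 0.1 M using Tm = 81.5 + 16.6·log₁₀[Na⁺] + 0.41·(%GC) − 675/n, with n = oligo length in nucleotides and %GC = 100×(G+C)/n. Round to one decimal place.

72.9°C

Length n = 44. Counting bases: T=8, A=11, G=17, C=8
G+C = 25, so %GC = 25/44 × 100 = 56.818%
Salt term: 16.6 × (-1) = -16.6
GC term: 0.41 × 56.818 = 23.295; length term: −675/44 = −15.341
Tm = 81.5 + (-16.6) + 23.295 − 15.341 = 72.854 → 72.9°C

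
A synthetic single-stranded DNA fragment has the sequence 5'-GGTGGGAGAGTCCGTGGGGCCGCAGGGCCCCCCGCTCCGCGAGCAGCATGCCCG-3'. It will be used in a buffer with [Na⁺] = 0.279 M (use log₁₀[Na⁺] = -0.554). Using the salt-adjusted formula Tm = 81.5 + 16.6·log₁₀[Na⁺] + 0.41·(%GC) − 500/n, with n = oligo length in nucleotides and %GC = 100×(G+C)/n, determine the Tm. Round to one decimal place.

95.7°C

Length n = 54. Counting bases: T=5, G=23, A=6, C=20
G+C = 43, so %GC = 43/54 × 100 = 79.63%
Salt term: 16.6 × (-0.554) = -9.196
GC term: 0.41 × 79.63 = 32.648; length term: −500/54 = −9.259
Tm = 81.5 + (-9.196) + 32.648 − 9.259 = 95.693 → 95.7°C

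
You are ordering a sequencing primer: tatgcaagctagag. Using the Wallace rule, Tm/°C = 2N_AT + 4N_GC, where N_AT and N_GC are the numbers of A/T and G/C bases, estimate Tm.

Base counts: C=2, A=5, T=3, G=4
So N_AT = 8 and N_GC = 6.
Tm = 4·6 + 2·8 = 24 + 16 = 40°C

40°C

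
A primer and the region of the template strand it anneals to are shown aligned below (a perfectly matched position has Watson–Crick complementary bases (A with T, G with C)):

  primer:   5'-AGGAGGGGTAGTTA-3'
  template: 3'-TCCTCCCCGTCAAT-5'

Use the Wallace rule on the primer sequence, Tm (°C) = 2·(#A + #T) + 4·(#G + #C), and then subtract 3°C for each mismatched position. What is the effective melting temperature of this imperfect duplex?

Primer base counts: A=4, T=3, G=7, C=0 → A+T=7, G+C=7
Perfect-match Tm = 2(7) + 4(7) = 14 + 28 = 42°C
Mismatches (positions where the bases are not complementary): 1 (at position 9)
Effective Tm = 42 − 1×3 = 42 − 3 = 39°C

39°C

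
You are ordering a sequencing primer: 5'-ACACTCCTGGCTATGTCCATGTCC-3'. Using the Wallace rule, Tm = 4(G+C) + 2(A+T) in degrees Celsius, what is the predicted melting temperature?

Base counts: G=4, T=7, A=4, C=9
So N_AT = 11 and N_GC = 13.
Tm = 4·13 + 2·11 = 52 + 22 = 74°C

74°C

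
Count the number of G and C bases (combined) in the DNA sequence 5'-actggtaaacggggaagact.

10

Scanning the sequence gives T=3, C=3, A=7, G=7.
G+C = 7 + 3 = 10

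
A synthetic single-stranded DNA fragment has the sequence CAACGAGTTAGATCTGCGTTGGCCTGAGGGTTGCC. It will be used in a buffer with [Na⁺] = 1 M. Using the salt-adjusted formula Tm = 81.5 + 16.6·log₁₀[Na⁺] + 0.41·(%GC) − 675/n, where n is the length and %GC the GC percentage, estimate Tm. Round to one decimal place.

Length n = 35. T=9, A=6, G=12, C=8
G+C = 20, so %GC = 20/35 × 100 = 57.143%
Salt term: 16.6 × (0) = 0
GC term: 0.41 × 57.143 = 23.429; length term: −675/35 = −19.286
Tm = 81.5 + (0) + 23.429 − 19.286 = 85.643 → 85.6°C

85.6°C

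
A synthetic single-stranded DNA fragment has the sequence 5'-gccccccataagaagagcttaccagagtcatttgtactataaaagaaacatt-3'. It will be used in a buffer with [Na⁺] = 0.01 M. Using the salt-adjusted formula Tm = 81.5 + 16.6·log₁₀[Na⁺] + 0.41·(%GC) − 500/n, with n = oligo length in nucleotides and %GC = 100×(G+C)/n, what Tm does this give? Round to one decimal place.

54.5°C

Length n = 52. Scanning the sequence gives T=12, A=20, C=12, G=8.
G+C = 20, so %GC = 20/52 × 100 = 38.462%
Salt term: 16.6 × (-2) = -33.2
GC term: 0.41 × 38.462 = 15.769; length term: −500/52 = −9.615
Tm = 81.5 + (-33.2) + 15.769 − 9.615 = 54.454 → 54.5°C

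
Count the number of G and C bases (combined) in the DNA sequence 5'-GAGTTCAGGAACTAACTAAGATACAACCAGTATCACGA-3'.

15

C=8, T=7, A=16, G=7
Total G or C: 7 + 8 = 15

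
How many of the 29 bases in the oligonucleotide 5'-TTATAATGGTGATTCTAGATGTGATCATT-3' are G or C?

8

Scanning the sequence gives T=13, C=2, A=8, G=6.
G+C = 6 + 2 = 8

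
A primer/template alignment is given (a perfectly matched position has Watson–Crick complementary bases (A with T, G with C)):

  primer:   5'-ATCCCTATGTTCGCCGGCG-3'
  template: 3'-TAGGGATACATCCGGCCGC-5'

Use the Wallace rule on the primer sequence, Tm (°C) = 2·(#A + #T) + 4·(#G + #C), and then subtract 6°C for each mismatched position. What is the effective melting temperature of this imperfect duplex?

50°C

Primer base counts: A=2, T=5, G=5, C=7 → A+T=7, G+C=12
Perfect-match Tm = 2(7) + 4(12) = 14 + 48 = 62°C
Mismatches (positions where the bases are not complementary): 2 (at positions 11, 12)
Effective Tm = 62 − 2×6 = 62 − 12 = 50°C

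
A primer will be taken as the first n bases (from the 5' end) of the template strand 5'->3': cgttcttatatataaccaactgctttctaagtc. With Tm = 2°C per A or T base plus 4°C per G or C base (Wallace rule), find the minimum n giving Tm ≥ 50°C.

n = 20

First 19 bases: CGTTCTTATATATAACCAA → Tm = 48°C (< 50°C)
First 20 bases: CGTTCTTATATATAACCAAC → Tm = 52°C (≥ 50°C)
Each additional base adds 2°C (A/T) or 4°C (G/C), so Tm is non-decreasing in n; n = 20 is the first length to reach 50°C.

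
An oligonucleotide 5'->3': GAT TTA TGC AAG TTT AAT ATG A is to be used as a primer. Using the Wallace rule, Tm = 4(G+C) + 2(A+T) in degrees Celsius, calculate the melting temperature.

54°C

Base counts: A=8, T=9, G=4, C=1
A+T = 17, G+C = 5
Tm = 4·5 + 2·17 = 20 + 34 = 54°C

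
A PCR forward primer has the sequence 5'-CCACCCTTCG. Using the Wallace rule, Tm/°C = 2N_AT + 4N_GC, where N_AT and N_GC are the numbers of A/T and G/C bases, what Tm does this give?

34°C

Counting bases: G=1, A=1, T=2, C=6
A+T = 3, G+C = 7
Tm = 2(3) + 4(7) = 6 + 28 = 34°C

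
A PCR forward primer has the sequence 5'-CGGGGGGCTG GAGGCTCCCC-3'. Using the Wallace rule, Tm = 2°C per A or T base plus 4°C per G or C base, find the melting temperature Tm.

74°C

Counting bases: T=2, A=1, G=10, C=7
AT pairs contribute 3, GC pairs contribute 17.
Tm = 2(3) + 4(17) = 6 + 68 = 74°C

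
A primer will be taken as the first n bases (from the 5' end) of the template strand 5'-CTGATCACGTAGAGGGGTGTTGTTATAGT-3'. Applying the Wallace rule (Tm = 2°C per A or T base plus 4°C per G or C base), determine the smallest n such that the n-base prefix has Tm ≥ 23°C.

n = 8

First 7 bases: CTGATCA → Tm = 20°C (< 23°C)
First 8 bases: CTGATCAC → Tm = 24°C (≥ 23°C)
Each additional base adds 2°C (A/T) or 4°C (G/C), so Tm is non-decreasing in n; n = 8 is the first length to reach 23°C.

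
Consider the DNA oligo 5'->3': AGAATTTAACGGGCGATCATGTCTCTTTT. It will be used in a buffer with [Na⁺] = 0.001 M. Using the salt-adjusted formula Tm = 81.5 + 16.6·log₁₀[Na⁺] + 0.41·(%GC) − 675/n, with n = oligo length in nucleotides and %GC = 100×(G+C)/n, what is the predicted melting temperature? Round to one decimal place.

Length n = 29. Counting bases: C=5, T=11, G=6, A=7
G+C = 11, so %GC = 11/29 × 100 = 37.931%
Salt term: 16.6 × (-3) = -49.8
GC term: 0.41 × 37.931 = 15.552; length term: −675/29 = −23.276
Tm = 81.5 + (-49.8) + 15.552 − 23.276 = 23.976 → 24.0°C

24.0°C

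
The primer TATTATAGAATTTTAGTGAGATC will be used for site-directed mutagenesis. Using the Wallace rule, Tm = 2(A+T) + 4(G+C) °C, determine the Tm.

56°C

Base counts: G=4, A=8, T=10, C=1
AT pairs contribute 18, GC pairs contribute 5.
Tm = 2×18 + 4×5 = 56°C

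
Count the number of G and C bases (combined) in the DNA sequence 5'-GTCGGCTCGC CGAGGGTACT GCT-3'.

16

Base counts: G=9, C=7, T=5, A=2
Total G or C: 9 + 7 = 16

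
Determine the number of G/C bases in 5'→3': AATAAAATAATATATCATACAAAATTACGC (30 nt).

Counting bases: G=1, C=4, T=8, A=17
G+C = 1 + 4 = 5

5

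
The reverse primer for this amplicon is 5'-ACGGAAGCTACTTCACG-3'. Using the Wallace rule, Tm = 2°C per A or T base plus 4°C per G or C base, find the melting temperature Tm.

52°C

Counting bases: C=5, G=4, A=5, T=3
A+T = 8, G+C = 9
Tm = 2×8 + 4×9 = 52°C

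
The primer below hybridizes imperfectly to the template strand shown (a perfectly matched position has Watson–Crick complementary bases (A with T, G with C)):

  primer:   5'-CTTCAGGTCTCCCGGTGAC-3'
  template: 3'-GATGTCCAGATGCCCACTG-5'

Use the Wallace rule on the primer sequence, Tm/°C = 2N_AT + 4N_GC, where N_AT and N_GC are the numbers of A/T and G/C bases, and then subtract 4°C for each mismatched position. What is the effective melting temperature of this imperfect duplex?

50°C

Primer base counts: A=2, T=5, G=5, C=7 → A+T=7, G+C=12
Perfect-match Tm = 2(7) + 4(12) = 14 + 48 = 62°C
Mismatches (positions where the bases are not complementary): 3 (at positions 3, 11, 13)
Effective Tm = 62 − 3×4 = 62 − 12 = 50°C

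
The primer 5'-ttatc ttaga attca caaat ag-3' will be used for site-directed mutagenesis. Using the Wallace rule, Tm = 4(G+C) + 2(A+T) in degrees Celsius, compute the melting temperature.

A=9, T=8, C=3, G=2
AT pairs contribute 17, GC pairs contribute 5.
Tm = 2(17) + 4(5) = 34 + 20 = 54°C

54°C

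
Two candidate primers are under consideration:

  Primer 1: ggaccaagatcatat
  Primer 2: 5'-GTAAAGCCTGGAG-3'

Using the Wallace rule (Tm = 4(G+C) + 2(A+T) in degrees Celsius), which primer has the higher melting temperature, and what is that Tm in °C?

Primer 1, 42°C

Primer 1: A+T=9, G+C=6 → Tm = 2(9)+4(6) = 42°C
Primer 2: A+T=6, G+C=7 → Tm = 2(6)+4(7) = 40°C
42°C vs 40°C → primer 1 is higher.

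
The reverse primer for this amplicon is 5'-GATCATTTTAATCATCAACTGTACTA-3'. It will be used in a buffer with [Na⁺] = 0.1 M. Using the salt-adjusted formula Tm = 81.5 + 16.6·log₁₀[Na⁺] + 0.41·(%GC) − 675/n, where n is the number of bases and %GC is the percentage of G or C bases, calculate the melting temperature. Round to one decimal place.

Length n = 26. Base counts: G=2, C=5, T=10, A=9
G+C = 7, so %GC = 7/26 × 100 = 26.923%
Salt term: 16.6 × (-1) = -16.6
GC term: 0.41 × 26.923 = 11.038; length term: −675/26 = −25.962
Tm = 81.5 + (-16.6) + 11.038 − 25.962 = 49.976 → 50.0°C

50.0°C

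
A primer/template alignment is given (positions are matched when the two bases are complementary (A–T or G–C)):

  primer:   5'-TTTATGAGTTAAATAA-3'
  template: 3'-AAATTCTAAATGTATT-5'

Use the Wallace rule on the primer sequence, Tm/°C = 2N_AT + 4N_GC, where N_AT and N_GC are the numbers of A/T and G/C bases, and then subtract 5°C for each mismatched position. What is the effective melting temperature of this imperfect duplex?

21°C

Primer base counts: A=7, T=7, G=2, C=0 → A+T=14, G+C=2
Perfect-match Tm = 2(14) + 4(2) = 28 + 8 = 36°C
Mismatches (positions where the bases are not complementary): 3 (at positions 5, 8, 12)
Effective Tm = 36 − 3×5 = 36 − 15 = 21°C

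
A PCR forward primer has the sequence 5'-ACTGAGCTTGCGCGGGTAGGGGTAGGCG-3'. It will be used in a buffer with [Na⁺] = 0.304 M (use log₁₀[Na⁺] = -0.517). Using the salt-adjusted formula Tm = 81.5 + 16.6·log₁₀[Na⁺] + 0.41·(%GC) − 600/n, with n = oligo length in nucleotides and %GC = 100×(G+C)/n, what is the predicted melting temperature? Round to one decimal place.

79.3°C

Length n = 28. Counting bases: C=5, G=14, A=4, T=5
G+C = 19, so %GC = 19/28 × 100 = 67.857%
Salt term: 16.6 × (-0.517) = -8.582
GC term: 0.41 × 67.857 = 27.821; length term: −600/28 = −21.429
Tm = 81.5 + (-8.582) + 27.821 − 21.429 = 79.31 → 79.3°C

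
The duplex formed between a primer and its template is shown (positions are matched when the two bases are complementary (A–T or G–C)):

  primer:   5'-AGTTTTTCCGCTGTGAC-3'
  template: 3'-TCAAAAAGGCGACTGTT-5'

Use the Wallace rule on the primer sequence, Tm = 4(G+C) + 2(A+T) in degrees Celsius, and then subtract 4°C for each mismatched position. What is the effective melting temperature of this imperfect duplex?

38°C

Primer base counts: A=2, T=7, G=4, C=4 → A+T=9, G+C=8
Perfect-match Tm = 2(9) + 4(8) = 18 + 32 = 50°C
Mismatches (positions where the bases are not complementary): 3 (at positions 14, 15, 17)
Effective Tm = 50 − 3×4 = 50 − 12 = 38°C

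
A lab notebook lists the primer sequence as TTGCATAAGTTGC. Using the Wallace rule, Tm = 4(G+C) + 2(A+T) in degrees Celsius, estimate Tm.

Base counts: A=3, G=3, C=2, T=5
AT pairs contribute 8, GC pairs contribute 5.
Tm = 2×8 + 4×5 = 36°C

36°C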